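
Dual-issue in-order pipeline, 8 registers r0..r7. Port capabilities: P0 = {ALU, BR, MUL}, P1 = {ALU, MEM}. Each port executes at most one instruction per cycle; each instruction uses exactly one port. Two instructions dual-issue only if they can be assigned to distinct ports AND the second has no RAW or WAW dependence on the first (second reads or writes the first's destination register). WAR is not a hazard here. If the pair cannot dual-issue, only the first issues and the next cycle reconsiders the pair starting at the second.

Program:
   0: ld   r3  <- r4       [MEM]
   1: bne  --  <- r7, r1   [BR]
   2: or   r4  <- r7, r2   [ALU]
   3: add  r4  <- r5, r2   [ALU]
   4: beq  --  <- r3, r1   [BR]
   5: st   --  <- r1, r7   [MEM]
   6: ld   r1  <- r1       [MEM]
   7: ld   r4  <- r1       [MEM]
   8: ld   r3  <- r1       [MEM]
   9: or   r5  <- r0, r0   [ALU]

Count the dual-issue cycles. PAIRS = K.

  cy0 -> i0+i1 (ld.MEM/bne.BR) dual
  cy1 -> i2 (or.ALU) WAW r4
  cy2 -> i3+i4 (add.ALU/beq.BR) dual
  cy3 -> i5 (st.MEM) no-port MEM/MEM
  cy4 -> i6 (ld.MEM) no-port MEM/MEM
  cy5 -> i7 (ld.MEM) no-port MEM/MEM
  cy6 -> i8+i9 (ld.MEM/or.ALU) dual

PAIRS = 3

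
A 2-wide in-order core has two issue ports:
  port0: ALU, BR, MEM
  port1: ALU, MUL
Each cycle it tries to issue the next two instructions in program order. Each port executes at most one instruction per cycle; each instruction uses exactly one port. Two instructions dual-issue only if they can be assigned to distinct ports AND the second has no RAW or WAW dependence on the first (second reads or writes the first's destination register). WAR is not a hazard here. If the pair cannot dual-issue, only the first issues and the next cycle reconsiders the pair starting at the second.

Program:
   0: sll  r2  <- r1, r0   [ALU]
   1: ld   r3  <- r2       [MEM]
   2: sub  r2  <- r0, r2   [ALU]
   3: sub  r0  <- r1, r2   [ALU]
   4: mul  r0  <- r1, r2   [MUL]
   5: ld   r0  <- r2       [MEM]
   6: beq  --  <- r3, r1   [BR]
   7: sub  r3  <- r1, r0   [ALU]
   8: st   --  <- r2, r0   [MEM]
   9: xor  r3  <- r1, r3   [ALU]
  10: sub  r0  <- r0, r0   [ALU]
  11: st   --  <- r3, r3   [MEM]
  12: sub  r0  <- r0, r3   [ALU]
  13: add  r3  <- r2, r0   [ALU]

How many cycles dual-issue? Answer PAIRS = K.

PAIRS = 4

#0 head=0: sll i0 RAW r2
#1 head=1: ld sub i1/i2 dual
#2 head=3: sub i3 WAW r0
#3 head=4: mul i4 WAW r0
#4 head=5: ld i5 no-port MEM/BR
#5 head=6: beq sub i6/i7 dual
#6 head=8: st xor i8/i9 dual
#7 head=10: sub st i10/i11 dual
#8 head=12: sub i12 RAW r0
#9 head=13: add i13 tail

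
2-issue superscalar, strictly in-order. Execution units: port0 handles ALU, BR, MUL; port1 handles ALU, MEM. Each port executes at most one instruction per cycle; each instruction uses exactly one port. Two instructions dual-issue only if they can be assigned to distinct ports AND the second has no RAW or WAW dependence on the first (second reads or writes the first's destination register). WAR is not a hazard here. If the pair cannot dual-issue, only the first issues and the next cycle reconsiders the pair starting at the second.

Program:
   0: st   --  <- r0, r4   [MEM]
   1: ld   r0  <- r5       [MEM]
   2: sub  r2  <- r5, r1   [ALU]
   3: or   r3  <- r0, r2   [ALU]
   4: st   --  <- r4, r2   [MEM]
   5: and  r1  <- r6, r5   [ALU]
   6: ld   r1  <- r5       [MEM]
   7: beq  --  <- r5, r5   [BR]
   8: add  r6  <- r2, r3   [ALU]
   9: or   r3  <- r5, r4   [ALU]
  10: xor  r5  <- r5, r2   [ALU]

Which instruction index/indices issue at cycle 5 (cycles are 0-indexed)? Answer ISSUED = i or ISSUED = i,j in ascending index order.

ISSUED = 8,9

  cy0 -> i0 (st) no-port MEM/MEM
  cy1 -> i1&i2 (ld sub) 2-wide
  cy2 -> i3&i4 (or st) 2-wide
  cy3 -> i5 (and) WAW r1
  cy4 -> i6&i7 (ld beq) 2-wide
  cy5 -> i8&i9 (add or) 2-wide
  cy6 -> i10 (xor) tail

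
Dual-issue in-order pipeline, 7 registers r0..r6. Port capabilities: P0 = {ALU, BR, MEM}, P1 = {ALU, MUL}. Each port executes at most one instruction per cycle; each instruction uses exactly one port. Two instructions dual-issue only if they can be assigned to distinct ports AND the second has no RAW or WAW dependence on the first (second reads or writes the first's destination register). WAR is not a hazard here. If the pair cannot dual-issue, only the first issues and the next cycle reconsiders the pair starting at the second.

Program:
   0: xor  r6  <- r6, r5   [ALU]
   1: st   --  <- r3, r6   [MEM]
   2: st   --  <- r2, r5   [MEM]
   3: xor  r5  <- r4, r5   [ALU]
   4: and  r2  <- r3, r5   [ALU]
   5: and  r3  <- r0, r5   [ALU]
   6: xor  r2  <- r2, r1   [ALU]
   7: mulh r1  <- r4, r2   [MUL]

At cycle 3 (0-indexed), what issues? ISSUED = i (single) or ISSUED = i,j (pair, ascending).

t=0 i0:xor.ALU ; RAW r6
t=1 i1:st.MEM ; no-port MEM/MEM
t=2 i2,i3:st.MEM+xor.ALU ; dual
t=3 i4,i5:and.ALU+and.ALU ; dual
t=4 i6:xor.ALU ; RAW r2
t=5 i7:mulh.MUL ; tail

ISSUED = 4,5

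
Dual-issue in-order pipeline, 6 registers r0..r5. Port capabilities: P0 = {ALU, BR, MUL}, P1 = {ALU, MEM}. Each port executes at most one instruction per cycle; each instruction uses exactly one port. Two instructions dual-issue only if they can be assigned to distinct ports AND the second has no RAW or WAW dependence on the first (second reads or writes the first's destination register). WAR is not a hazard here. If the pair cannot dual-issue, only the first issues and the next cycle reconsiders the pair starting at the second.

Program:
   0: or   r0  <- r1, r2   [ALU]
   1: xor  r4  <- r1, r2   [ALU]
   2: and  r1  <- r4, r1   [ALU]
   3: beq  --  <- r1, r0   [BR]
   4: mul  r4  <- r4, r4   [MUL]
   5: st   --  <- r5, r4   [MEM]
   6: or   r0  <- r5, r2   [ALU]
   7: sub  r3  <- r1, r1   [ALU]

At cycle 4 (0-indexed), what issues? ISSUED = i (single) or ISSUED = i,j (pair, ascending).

t=0 i0/i1:or/xor ; pair
t=1 i2:and ; RAW r1
t=2 i3:beq ; no-port BR/MUL
t=3 i4:mul ; RAW r4
t=4 i5/i6:st/or ; pair
t=5 i7:sub ; tail

ISSUED = 5,6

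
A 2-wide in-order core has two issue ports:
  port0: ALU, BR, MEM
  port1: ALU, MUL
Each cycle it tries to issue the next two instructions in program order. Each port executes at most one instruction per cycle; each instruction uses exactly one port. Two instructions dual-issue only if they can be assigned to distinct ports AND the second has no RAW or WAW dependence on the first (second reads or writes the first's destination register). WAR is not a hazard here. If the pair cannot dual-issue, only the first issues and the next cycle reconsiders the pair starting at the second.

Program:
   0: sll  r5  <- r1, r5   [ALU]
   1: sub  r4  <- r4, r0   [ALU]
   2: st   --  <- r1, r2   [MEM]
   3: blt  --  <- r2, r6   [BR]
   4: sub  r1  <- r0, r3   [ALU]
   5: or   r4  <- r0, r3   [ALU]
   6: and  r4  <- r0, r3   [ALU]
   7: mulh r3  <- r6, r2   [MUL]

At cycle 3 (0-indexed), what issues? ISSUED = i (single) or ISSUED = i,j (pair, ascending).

#0 head=0: sll+sub i0+i1 dual
#1 head=2: st i2 no-port MEM/BR
#2 head=3: blt+sub i3+i4 dual
#3 head=5: or i5 WAW r4
#4 head=6: and+mulh i6+i7 dual

ISSUED = 5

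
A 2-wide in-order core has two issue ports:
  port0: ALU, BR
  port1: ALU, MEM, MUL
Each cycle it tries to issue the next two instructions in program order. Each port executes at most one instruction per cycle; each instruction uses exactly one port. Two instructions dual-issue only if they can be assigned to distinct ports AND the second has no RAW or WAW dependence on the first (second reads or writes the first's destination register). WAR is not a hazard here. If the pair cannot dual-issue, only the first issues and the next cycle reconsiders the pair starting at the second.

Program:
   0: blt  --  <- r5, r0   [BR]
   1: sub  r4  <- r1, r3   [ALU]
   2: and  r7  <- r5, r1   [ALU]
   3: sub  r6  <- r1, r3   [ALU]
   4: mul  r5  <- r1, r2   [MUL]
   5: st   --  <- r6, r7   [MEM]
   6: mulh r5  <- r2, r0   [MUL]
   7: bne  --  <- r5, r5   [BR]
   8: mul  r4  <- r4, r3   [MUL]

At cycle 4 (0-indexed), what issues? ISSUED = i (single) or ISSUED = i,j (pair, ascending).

c0: i0,i1 blt.BR sub.ALU  2-wide
c1: i2,i3 and.ALU sub.ALU  2-wide
c2: i4 mul.MUL  no-port MUL/MEM
c3: i5 st.MEM  no-port MEM/MUL
c4: i6 mulh.MUL  RAW r5
c5: i7,i8 bne.BR mul.MUL  2-wide

ISSUED = 6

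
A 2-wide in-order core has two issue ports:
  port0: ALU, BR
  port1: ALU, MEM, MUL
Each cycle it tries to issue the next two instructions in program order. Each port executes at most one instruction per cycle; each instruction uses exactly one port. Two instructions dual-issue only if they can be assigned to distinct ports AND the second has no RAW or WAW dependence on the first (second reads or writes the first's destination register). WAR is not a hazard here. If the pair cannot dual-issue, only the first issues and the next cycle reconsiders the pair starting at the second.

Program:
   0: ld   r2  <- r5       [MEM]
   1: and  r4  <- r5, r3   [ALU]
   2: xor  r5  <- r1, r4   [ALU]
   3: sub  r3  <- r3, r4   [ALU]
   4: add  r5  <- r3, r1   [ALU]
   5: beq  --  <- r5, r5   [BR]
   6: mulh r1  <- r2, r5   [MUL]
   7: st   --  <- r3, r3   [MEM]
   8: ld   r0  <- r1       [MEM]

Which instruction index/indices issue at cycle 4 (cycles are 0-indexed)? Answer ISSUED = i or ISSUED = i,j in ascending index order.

ISSUED = 7

t=0 i0/i1:ld;and ; 2-wide
t=1 i2/i3:xor;sub ; 2-wide
t=2 i4:add ; RAW r5
t=3 i5/i6:beq;mulh ; 2-wide
t=4 i7:st ; no-port MEM/MEM
t=5 i8:ld ; tail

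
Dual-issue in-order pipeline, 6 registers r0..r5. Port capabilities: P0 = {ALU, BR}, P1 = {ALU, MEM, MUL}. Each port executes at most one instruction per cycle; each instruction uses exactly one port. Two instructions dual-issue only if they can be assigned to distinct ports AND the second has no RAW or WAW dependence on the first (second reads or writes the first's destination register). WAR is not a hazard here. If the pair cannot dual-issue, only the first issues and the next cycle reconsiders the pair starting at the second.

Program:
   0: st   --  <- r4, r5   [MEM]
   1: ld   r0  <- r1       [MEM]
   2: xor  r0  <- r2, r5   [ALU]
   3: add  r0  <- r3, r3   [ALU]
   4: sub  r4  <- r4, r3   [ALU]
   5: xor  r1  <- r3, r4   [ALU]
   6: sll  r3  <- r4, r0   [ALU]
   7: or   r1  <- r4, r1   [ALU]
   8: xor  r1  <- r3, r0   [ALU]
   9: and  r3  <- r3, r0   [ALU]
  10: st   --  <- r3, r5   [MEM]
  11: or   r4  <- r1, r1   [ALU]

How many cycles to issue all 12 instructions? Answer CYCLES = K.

  cy0 -> i0 (st.MEM) no-port MEM/MEM
  cy1 -> i1 (ld.MEM) WAW r0
  cy2 -> i2 (xor.ALU) WAW r0
  cy3 -> i3/i4 (add.ALU+sub.ALU) dual
  cy4 -> i5/i6 (xor.ALU+sll.ALU) dual
  cy5 -> i7 (or.ALU) WAW r1
  cy6 -> i8/i9 (xor.ALU+and.ALU) dual
  cy7 -> i10/i11 (st.MEM+or.ALU) dual

CYCLES = 8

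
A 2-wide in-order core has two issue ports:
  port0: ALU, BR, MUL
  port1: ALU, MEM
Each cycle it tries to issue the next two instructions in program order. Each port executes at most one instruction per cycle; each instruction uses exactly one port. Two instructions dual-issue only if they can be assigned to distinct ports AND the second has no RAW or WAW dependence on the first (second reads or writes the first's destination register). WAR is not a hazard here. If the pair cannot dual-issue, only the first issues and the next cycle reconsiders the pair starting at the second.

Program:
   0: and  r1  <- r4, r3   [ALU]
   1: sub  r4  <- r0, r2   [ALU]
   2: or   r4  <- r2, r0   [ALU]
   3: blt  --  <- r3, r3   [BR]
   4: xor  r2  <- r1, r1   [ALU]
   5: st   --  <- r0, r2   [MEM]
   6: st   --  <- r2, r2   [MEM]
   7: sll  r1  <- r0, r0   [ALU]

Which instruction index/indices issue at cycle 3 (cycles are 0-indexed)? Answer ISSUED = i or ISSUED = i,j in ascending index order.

0. and.ALU+sub.ALU @i0/i1  | dual
1. or.ALU+blt.BR @i2/i3  | dual
2. xor.ALU @i4  | RAW r2
3. st.MEM @i5  | no-port MEM/MEM
4. st.MEM+sll.ALU @i6/i7  | dual

ISSUED = 5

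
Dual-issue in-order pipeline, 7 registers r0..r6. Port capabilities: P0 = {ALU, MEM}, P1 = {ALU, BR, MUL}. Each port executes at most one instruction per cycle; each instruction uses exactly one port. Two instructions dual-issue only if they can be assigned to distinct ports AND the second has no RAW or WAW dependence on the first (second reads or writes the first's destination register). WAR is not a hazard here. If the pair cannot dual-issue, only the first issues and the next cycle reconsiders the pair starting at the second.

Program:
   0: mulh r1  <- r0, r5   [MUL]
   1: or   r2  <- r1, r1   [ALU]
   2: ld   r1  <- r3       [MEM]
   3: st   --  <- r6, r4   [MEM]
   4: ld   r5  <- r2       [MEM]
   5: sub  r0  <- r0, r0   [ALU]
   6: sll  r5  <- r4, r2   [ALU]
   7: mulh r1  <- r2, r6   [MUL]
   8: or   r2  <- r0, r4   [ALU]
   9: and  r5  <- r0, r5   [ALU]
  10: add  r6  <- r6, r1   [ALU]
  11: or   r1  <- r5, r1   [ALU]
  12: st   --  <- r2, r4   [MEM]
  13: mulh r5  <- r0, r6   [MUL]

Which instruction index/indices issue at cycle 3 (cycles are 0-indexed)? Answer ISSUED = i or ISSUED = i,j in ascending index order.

ISSUED = 4,5

  cy0 -> i0 (mulh.MUL) RAW r1
  cy1 -> i1&i2 (or.ALU ld.MEM) pair
  cy2 -> i3 (st.MEM) no-port MEM/MEM
  cy3 -> i4&i5 (ld.MEM sub.ALU) pair
  cy4 -> i6&i7 (sll.ALU mulh.MUL) pair
  cy5 -> i8&i9 (or.ALU and.ALU) pair
  cy6 -> i10&i11 (add.ALU or.ALU) pair
  cy7 -> i12&i13 (st.MEM mulh.MUL) pair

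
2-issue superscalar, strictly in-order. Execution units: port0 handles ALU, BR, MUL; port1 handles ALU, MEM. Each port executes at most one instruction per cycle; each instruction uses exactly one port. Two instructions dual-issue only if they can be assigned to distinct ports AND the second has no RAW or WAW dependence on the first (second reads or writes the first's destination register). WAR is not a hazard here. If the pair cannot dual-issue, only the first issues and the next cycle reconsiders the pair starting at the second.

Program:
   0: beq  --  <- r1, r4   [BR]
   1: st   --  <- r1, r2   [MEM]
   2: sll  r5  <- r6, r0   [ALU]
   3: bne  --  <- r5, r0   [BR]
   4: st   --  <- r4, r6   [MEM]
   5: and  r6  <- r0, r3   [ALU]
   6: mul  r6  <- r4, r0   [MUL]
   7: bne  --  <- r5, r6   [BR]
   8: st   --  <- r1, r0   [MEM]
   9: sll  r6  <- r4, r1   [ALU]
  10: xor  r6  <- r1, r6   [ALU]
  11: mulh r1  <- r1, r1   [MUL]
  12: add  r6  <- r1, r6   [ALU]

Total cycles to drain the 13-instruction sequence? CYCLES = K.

c0: i0/i1 beq+st  dual
c1: i2 sll  RAW r5
c2: i3/i4 bne+st  dual
c3: i5 and  WAW r6
c4: i6 mul  no-port MUL/BR
c5: i7/i8 bne+st  dual
c6: i9 sll  RAW+WAW r6
c7: i10/i11 xor+mulh  dual
c8: i12 add  tail

CYCLES = 9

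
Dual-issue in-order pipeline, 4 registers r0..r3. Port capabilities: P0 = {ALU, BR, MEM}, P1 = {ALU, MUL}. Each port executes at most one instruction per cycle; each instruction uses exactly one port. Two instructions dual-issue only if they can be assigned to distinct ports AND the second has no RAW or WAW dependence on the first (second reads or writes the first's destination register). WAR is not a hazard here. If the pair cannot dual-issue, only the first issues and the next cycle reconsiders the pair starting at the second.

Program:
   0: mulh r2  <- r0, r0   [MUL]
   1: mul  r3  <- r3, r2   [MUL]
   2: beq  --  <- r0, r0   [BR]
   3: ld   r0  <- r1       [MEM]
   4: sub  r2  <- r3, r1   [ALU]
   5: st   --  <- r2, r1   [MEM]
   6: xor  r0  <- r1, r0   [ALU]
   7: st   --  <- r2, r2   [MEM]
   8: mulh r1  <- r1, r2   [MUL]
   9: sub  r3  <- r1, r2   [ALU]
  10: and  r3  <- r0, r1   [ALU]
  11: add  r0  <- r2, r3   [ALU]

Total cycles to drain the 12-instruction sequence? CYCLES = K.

CYCLES = 8

0. mulh @i0  | no-port MUL/MUL
1. mul;beq @i1,i2  | dual
2. ld;sub @i3,i4  | dual
3. st;xor @i5,i6  | dual
4. st;mulh @i7,i8  | dual
5. sub @i9  | WAW r3
6. and @i10  | RAW r3
7. add @i11  | tail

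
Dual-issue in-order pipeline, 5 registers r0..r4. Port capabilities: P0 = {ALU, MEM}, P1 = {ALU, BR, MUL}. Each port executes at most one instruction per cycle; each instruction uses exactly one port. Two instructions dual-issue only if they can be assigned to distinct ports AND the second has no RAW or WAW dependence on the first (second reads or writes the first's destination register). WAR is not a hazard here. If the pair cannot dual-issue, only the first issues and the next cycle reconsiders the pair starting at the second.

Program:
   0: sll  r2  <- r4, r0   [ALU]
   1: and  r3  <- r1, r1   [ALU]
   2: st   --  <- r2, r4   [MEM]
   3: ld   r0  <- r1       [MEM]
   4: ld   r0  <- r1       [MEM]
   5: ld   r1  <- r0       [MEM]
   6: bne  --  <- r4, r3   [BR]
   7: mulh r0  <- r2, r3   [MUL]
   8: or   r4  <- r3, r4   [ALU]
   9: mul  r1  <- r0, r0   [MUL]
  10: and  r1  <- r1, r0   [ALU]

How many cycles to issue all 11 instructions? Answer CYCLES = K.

[0] i0&i1  sll.ALU;and.ALU  -- 2-wide
[1] i2  st.MEM  -- no-port MEM/MEM
[2] i3  ld.MEM  -- no-port MEM/MEM
[3] i4  ld.MEM  -- no-port MEM/MEM
[4] i5&i6  ld.MEM;bne.BR  -- 2-wide
[5] i7&i8  mulh.MUL;or.ALU  -- 2-wide
[6] i9  mul.MUL  -- RAW+WAW r1
[7] i10  and.ALU  -- tail

CYCLES = 8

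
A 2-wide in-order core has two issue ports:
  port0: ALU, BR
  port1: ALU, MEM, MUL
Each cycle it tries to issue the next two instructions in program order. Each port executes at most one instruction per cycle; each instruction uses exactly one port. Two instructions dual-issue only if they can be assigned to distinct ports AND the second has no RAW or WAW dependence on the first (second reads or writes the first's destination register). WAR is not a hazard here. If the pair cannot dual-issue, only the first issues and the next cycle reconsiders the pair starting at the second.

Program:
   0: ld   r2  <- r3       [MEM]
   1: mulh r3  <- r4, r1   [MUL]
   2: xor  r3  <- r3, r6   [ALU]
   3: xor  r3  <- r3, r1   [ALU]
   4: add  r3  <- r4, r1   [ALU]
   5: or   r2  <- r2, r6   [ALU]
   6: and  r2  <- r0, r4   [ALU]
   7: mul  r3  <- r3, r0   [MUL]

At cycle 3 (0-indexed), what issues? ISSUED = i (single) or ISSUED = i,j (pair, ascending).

#0 head=0: ld.MEM i0 no-port MEM/MUL
#1 head=1: mulh.MUL i1 RAW+WAW r3
#2 head=2: xor.ALU i2 RAW+WAW r3
#3 head=3: xor.ALU i3 WAW r3
#4 head=4: add.ALU+or.ALU i4&i5 dual
#5 head=6: and.ALU+mul.MUL i6&i7 dual

ISSUED = 3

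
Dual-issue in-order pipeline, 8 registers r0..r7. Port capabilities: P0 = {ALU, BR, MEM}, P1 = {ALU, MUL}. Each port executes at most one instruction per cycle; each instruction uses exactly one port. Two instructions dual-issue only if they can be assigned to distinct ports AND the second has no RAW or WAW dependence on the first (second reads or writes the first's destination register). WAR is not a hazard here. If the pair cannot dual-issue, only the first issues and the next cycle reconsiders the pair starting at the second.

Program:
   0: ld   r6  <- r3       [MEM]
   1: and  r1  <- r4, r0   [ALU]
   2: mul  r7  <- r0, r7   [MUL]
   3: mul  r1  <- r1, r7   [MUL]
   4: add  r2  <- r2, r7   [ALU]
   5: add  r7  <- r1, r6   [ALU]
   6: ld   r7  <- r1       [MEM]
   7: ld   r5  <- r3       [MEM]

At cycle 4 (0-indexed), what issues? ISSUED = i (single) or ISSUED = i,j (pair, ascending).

c0: i0/i1 ld.MEM and.ALU  2-wide
c1: i2 mul.MUL  no-port MUL/MUL
c2: i3/i4 mul.MUL add.ALU  2-wide
c3: i5 add.ALU  WAW r7
c4: i6 ld.MEM  no-port MEM/MEM
c5: i7 ld.MEM  tail

ISSUED = 6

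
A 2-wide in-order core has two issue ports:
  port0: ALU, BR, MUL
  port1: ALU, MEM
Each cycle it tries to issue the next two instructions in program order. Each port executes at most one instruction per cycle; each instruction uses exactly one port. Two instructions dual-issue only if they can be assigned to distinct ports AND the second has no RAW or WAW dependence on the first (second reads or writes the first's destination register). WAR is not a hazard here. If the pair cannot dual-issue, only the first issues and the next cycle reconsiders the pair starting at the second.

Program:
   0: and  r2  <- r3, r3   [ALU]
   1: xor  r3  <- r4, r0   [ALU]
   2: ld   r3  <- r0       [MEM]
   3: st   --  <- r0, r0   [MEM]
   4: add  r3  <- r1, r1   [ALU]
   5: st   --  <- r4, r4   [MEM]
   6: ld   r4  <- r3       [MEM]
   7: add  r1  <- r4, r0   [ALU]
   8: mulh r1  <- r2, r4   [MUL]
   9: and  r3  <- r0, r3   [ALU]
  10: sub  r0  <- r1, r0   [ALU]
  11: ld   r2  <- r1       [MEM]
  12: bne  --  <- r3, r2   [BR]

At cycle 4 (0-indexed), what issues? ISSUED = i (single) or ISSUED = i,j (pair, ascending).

ISSUED = 6

0. and/xor @i0/i1  | dual
1. ld @i2  | no-port MEM/MEM
2. st/add @i3/i4  | dual
3. st @i5  | no-port MEM/MEM
4. ld @i6  | RAW r4
5. add @i7  | WAW r1
6. mulh/and @i8/i9  | dual
7. sub/ld @i10/i11  | dual
8. bne @i12  | tail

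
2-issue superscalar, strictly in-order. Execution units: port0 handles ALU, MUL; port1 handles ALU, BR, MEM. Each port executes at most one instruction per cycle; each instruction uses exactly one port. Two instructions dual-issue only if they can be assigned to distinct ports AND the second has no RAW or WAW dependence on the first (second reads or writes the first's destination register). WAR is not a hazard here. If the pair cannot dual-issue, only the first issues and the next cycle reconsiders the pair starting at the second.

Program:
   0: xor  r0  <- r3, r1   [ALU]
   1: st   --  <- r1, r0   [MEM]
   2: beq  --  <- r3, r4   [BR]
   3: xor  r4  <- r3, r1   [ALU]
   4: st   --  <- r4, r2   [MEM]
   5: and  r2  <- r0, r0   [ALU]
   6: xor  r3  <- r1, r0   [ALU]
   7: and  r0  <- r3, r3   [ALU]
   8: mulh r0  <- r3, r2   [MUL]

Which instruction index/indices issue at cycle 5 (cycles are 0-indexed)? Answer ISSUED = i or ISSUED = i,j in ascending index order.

c0: i0 xor.ALU  RAW r0
c1: i1 st.MEM  no-port MEM/BR
c2: i2+i3 beq.BR/xor.ALU  2-wide
c3: i4+i5 st.MEM/and.ALU  2-wide
c4: i6 xor.ALU  RAW r3
c5: i7 and.ALU  WAW r0
c6: i8 mulh.MUL  tail

ISSUED = 7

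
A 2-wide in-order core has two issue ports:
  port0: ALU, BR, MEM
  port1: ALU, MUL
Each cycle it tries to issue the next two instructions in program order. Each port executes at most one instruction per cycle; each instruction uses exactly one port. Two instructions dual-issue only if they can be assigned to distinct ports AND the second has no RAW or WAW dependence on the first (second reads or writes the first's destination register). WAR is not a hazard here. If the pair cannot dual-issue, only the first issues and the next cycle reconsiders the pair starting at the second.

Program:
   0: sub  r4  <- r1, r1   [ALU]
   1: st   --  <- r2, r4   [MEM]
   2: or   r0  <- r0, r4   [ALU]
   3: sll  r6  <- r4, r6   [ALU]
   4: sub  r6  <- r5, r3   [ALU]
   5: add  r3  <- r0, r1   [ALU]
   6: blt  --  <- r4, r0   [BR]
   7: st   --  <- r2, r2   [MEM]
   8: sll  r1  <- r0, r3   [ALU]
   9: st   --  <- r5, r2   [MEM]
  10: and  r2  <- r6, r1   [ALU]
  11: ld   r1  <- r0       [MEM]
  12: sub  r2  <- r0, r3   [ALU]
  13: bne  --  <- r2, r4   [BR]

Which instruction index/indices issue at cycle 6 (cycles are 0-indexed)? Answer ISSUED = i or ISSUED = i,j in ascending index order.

  cy0 -> i0 (sub.ALU) RAW r4
  cy1 -> i1&i2 (st.MEM+or.ALU) pair
  cy2 -> i3 (sll.ALU) WAW r6
  cy3 -> i4&i5 (sub.ALU+add.ALU) pair
  cy4 -> i6 (blt.BR) no-port BR/MEM
  cy5 -> i7&i8 (st.MEM+sll.ALU) pair
  cy6 -> i9&i10 (st.MEM+and.ALU) pair
  cy7 -> i11&i12 (ld.MEM+sub.ALU) pair
  cy8 -> i13 (bne.BR) tail

ISSUED = 9,10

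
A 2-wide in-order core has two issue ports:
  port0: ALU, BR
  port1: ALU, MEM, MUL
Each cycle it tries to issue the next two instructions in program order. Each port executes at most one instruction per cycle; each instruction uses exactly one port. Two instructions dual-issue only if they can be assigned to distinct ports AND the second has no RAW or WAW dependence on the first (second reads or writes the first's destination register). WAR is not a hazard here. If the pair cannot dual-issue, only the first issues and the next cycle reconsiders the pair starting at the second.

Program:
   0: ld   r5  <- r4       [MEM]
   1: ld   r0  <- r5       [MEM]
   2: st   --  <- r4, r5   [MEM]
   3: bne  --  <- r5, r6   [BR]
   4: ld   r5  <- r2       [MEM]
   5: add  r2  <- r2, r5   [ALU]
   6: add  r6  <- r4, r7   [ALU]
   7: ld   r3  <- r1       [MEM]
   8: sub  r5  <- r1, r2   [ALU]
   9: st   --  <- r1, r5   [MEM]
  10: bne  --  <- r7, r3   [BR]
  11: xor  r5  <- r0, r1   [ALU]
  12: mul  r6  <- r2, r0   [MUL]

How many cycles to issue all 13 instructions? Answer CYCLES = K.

CYCLES = 8

c0: i0 ld  no-port MEM/MEM
c1: i1 ld  no-port MEM/MEM
c2: i2,i3 st+bne  dual
c3: i4 ld  RAW r5
c4: i5,i6 add+add  dual
c5: i7,i8 ld+sub  dual
c6: i9,i10 st+bne  dual
c7: i11,i12 xor+mul  dual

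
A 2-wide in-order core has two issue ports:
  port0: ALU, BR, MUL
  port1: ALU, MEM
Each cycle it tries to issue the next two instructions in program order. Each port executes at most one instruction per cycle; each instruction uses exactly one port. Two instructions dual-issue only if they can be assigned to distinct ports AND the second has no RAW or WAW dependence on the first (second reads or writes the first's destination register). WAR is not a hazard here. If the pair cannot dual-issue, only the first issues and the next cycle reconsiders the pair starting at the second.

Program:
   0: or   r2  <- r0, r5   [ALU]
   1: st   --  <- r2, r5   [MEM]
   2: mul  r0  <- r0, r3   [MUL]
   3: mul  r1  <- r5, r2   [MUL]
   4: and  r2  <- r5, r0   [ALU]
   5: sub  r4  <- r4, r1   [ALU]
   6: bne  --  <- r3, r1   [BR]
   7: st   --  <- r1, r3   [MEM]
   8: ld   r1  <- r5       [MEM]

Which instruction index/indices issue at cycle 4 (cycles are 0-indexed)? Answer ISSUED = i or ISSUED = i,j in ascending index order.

ISSUED = 7

  cy0 -> i0 (or) RAW r2
  cy1 -> i1&i2 (st/mul) pair
  cy2 -> i3&i4 (mul/and) pair
  cy3 -> i5&i6 (sub/bne) pair
  cy4 -> i7 (st) no-port MEM/MEM
  cy5 -> i8 (ld) tail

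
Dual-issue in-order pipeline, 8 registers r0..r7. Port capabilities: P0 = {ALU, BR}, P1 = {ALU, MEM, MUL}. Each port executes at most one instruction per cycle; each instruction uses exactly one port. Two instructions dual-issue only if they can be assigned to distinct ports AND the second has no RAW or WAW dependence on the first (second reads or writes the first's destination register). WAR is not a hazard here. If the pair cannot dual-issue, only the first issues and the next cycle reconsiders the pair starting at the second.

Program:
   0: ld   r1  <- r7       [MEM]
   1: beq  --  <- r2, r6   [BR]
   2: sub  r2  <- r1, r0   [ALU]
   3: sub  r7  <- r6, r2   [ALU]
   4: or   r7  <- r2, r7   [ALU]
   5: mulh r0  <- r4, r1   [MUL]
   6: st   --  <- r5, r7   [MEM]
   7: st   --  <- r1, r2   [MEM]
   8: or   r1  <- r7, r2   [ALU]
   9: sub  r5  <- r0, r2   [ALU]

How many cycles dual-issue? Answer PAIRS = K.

c0: i0+i1 ld.MEM/beq.BR  2-wide
c1: i2 sub.ALU  RAW r2
c2: i3 sub.ALU  RAW+WAW r7
c3: i4+i5 or.ALU/mulh.MUL  2-wide
c4: i6 st.MEM  no-port MEM/MEM
c5: i7+i8 st.MEM/or.ALU  2-wide
c6: i9 sub.ALU  tail

PAIRS = 3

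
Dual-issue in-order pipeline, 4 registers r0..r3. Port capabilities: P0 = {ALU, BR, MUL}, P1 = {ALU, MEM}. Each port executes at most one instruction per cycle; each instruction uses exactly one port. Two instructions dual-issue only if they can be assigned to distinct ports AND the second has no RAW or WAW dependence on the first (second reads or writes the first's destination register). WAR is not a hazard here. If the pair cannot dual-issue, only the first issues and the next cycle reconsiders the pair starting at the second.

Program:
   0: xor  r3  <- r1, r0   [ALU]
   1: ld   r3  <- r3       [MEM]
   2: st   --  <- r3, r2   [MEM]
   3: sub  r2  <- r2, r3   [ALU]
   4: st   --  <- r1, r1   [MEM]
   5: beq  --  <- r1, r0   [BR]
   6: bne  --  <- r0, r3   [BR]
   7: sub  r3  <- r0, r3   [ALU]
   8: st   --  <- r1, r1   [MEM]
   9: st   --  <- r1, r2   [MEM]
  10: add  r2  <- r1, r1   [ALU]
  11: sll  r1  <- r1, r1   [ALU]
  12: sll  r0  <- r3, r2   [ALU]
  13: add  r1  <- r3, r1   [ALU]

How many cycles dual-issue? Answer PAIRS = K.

0. xor @i0  | RAW+WAW r3
1. ld @i1  | no-port MEM/MEM
2. st sub @i2/i3  | pair
3. st beq @i4/i5  | pair
4. bne sub @i6/i7  | pair
5. st @i8  | no-port MEM/MEM
6. st add @i9/i10  | pair
7. sll sll @i11/i12  | pair
8. add @i13  | tail

PAIRS = 5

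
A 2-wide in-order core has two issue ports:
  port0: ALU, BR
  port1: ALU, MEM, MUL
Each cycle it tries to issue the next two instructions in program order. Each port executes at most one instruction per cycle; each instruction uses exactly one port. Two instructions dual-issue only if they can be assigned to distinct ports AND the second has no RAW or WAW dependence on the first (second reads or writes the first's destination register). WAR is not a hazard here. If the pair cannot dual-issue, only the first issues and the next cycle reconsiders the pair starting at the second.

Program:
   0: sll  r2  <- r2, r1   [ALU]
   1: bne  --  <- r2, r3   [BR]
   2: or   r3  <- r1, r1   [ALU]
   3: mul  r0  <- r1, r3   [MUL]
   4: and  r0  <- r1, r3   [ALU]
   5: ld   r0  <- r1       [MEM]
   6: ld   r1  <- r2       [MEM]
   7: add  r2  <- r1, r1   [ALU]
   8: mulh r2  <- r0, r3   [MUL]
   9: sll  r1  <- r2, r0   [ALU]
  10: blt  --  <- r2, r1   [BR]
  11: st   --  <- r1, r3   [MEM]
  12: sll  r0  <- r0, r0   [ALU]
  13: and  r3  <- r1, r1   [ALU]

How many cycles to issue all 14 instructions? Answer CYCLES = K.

CYCLES = 11

0. sll @i0  | RAW r2
1. bne;or @i1,i2  | 2-wide
2. mul @i3  | WAW r0
3. and @i4  | WAW r0
4. ld @i5  | no-port MEM/MEM
5. ld @i6  | RAW r1
6. add @i7  | WAW r2
7. mulh @i8  | RAW r2
8. sll @i9  | RAW r1
9. blt;st @i10,i11  | 2-wide
10. sll;and @i12,i13  | 2-wide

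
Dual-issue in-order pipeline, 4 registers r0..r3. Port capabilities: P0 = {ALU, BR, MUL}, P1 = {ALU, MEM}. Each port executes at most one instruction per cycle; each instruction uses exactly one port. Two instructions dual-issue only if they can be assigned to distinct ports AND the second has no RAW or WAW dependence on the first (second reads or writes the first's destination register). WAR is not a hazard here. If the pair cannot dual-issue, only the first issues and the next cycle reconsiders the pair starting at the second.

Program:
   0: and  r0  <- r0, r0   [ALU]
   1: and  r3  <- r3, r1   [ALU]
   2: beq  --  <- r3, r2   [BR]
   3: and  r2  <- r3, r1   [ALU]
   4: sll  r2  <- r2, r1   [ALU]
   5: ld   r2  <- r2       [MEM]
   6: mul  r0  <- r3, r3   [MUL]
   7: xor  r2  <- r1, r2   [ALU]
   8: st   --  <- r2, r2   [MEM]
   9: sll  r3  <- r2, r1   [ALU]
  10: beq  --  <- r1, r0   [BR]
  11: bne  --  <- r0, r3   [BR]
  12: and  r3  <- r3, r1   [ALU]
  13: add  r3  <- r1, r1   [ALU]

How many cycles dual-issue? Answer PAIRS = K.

  cy0 -> i0+i1 (and.ALU and.ALU) pair
  cy1 -> i2+i3 (beq.BR and.ALU) pair
  cy2 -> i4 (sll.ALU) RAW+WAW r2
  cy3 -> i5+i6 (ld.MEM mul.MUL) pair
  cy4 -> i7 (xor.ALU) RAW r2
  cy5 -> i8+i9 (st.MEM sll.ALU) pair
  cy6 -> i10 (beq.BR) no-port BR/BR
  cy7 -> i11+i12 (bne.BR and.ALU) pair
  cy8 -> i13 (add.ALU) tail

PAIRS = 5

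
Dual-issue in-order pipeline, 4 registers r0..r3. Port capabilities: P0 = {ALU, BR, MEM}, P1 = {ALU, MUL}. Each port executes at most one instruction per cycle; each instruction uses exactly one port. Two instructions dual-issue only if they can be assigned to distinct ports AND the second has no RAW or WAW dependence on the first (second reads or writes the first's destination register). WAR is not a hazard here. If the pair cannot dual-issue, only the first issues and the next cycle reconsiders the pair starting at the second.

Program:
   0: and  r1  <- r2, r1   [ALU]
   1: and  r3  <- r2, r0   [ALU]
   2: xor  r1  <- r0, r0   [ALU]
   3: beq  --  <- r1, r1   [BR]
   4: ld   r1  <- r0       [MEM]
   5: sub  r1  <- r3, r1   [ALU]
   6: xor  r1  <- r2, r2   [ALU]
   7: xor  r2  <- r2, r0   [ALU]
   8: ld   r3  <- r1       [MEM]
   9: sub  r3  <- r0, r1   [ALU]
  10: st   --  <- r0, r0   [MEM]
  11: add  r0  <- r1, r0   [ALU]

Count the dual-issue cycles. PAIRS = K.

PAIRS = 3

#0 head=0: and;and i0/i1 dual
#1 head=2: xor i2 RAW r1
#2 head=3: beq i3 no-port BR/MEM
#3 head=4: ld i4 RAW+WAW r1
#4 head=5: sub i5 WAW r1
#5 head=6: xor;xor i6/i7 dual
#6 head=8: ld i8 WAW r3
#7 head=9: sub;st i9/i10 dual
#8 head=11: add i11 tail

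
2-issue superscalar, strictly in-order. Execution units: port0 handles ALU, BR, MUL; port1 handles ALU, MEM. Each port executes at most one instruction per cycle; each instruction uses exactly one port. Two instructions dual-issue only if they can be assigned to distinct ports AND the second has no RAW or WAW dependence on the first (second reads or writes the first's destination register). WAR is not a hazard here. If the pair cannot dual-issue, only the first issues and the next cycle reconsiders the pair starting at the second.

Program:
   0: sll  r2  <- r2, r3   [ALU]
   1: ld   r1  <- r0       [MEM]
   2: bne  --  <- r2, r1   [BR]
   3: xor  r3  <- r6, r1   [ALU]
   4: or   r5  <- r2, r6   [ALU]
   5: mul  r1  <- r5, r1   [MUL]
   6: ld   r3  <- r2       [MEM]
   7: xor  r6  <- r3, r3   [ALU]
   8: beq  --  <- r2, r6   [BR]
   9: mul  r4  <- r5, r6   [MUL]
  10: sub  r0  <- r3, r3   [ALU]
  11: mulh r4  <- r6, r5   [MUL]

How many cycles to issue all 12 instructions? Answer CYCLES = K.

0. sll;ld @i0+i1  | 2-wide
1. bne;xor @i2+i3  | 2-wide
2. or @i4  | RAW r5
3. mul;ld @i5+i6  | 2-wide
4. xor @i7  | RAW r6
5. beq @i8  | no-port BR/MUL
6. mul;sub @i9+i10  | 2-wide
7. mulh @i11  | tail

CYCLES = 8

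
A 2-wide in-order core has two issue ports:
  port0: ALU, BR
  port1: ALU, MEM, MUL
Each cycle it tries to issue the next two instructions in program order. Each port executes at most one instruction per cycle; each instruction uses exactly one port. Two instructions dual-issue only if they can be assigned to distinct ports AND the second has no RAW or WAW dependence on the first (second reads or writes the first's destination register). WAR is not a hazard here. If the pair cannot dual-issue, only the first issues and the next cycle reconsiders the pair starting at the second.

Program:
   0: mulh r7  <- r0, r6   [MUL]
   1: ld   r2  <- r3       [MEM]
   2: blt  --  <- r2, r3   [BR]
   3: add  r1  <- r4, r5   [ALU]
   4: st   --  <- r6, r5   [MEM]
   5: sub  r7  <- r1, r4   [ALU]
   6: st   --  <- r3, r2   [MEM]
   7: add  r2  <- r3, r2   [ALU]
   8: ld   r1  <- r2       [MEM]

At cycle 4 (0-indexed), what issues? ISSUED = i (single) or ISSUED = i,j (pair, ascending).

[0] i0  mulh  -- no-port MUL/MEM
[1] i1  ld  -- RAW r2
[2] i2,i3  blt/add  -- 2-wide
[3] i4,i5  st/sub  -- 2-wide
[4] i6,i7  st/add  -- 2-wide
[5] i8  ld  -- tail

ISSUED = 6,7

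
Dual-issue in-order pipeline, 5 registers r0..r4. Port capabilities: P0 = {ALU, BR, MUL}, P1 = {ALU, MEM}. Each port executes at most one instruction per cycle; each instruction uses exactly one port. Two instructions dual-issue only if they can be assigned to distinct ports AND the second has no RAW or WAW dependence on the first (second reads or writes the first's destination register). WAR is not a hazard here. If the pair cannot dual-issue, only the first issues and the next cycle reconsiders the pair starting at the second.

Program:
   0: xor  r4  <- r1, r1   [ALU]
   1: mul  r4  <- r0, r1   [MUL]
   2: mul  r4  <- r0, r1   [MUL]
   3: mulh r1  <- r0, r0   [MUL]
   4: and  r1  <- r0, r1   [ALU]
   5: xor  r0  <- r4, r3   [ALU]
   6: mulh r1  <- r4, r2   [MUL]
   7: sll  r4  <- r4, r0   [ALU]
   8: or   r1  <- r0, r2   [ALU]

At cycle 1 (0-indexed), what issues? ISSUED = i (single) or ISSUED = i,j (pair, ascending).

ISSUED = 1

0. xor @i0  | WAW r4
1. mul @i1  | no-port MUL/MUL
2. mul @i2  | no-port MUL/MUL
3. mulh @i3  | RAW+WAW r1
4. and+xor @i4/i5  | 2-wide
5. mulh+sll @i6/i7  | 2-wide
6. or @i8  | tail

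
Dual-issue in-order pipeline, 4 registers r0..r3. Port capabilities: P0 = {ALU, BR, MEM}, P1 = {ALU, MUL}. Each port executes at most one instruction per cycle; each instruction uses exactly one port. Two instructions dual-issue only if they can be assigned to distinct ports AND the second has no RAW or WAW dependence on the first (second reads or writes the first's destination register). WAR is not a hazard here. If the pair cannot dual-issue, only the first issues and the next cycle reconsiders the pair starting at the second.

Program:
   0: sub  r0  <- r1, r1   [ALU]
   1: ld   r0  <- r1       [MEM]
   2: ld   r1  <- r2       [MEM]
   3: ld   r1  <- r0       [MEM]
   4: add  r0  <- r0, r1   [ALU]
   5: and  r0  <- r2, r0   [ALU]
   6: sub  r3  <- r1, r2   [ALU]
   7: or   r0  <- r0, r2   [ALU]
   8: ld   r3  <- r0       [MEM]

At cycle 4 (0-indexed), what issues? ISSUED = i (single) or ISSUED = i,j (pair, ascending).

ISSUED = 4

t=0 i0:sub ; WAW r0
t=1 i1:ld ; no-port MEM/MEM
t=2 i2:ld ; no-port MEM/MEM
t=3 i3:ld ; RAW r1
t=4 i4:add ; RAW+WAW r0
t=5 i5/i6:and+sub ; dual
t=6 i7:or ; RAW r0
t=7 i8:ld ; tail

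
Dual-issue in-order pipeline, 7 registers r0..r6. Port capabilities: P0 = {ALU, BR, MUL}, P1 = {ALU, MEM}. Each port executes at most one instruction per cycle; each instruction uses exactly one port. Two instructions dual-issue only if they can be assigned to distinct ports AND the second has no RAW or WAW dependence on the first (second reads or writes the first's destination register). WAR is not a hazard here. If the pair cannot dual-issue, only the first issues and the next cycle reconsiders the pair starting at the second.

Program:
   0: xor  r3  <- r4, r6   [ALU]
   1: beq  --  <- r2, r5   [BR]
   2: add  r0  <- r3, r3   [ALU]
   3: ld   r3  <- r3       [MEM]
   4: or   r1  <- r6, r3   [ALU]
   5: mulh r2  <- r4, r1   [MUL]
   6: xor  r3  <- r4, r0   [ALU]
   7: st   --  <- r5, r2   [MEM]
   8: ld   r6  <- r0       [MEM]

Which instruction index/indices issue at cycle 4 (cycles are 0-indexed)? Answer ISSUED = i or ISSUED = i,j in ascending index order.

ISSUED = 7

0. xor beq @i0&i1  | 2-wide
1. add ld @i2&i3  | 2-wide
2. or @i4  | RAW r1
3. mulh xor @i5&i6  | 2-wide
4. st @i7  | no-port MEM/MEM
5. ld @i8  | tail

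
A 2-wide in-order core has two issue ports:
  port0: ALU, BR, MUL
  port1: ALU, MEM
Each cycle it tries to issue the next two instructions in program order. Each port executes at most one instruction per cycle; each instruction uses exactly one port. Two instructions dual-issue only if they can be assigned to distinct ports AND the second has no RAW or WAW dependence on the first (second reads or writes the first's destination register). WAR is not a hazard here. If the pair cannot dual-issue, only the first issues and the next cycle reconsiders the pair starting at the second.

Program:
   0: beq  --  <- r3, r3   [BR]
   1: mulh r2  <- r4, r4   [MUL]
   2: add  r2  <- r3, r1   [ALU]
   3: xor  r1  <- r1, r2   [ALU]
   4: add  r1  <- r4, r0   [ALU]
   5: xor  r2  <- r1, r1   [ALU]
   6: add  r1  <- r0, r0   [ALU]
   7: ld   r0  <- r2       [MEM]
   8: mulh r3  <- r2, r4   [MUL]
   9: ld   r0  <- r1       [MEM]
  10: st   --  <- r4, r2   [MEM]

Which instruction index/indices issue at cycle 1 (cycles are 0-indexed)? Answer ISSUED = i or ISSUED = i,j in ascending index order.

ISSUED = 1

#0 head=0: beq.BR i0 no-port BR/MUL
#1 head=1: mulh.MUL i1 WAW r2
#2 head=2: add.ALU i2 RAW r2
#3 head=3: xor.ALU i3 WAW r1
#4 head=4: add.ALU i4 RAW r1
#5 head=5: xor.ALU;add.ALU i5+i6 dual
#6 head=7: ld.MEM;mulh.MUL i7+i8 dual
#7 head=9: ld.MEM i9 no-port MEM/MEM
#8 head=10: st.MEM i10 tail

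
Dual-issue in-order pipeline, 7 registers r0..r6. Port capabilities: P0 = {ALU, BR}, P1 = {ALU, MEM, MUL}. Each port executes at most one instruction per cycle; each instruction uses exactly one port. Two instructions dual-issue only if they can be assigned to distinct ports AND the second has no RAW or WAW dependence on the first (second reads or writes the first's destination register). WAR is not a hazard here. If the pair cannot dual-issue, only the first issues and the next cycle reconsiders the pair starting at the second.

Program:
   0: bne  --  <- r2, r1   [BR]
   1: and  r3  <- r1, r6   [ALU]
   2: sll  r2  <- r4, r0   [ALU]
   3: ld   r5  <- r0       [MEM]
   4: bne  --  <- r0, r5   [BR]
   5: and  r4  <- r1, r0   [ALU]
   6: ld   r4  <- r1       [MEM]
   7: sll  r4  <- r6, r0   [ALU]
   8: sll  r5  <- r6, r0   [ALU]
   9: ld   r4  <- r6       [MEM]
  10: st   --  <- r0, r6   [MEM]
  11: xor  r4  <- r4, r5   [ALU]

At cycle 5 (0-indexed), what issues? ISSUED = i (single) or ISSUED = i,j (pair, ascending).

[0] i0&i1  bne.BR/and.ALU  -- dual
[1] i2&i3  sll.ALU/ld.MEM  -- dual
[2] i4&i5  bne.BR/and.ALU  -- dual
[3] i6  ld.MEM  -- WAW r4
[4] i7&i8  sll.ALU/sll.ALU  -- dual
[5] i9  ld.MEM  -- no-port MEM/MEM
[6] i10&i11  st.MEM/xor.ALU  -- dual

ISSUED = 9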